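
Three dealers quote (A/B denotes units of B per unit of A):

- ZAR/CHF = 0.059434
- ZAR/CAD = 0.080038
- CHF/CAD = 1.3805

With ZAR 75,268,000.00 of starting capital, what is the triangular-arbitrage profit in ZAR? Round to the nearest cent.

Profitable loop is ZAR → CHF → CAD → ZAR:
ZAR 75,268,000.00 × 0.059434 = CHF 4,473,478.31
CHF 4,473,478.31 × 1.3805 = CAD 6,175,636.81
CAD 6,175,636.81 ÷ 0.080038 = ZAR 77,158,809.69
Profit = ZAR 77,158,809.69 − ZAR 75,268,000.00

Profit: ZAR 1,890,809.69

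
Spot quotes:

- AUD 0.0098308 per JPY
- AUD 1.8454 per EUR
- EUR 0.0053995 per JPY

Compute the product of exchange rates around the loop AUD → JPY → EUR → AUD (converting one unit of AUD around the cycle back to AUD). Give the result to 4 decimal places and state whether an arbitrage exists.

1.0136 (arbitrage exists)

Around AUD → JPY → EUR → AUD: 1 ÷ 0.0098308 × 0.0053995 × 1.8454 = 1.013573
Product > 1; profitable direction is AUD → JPY → EUR → AUD.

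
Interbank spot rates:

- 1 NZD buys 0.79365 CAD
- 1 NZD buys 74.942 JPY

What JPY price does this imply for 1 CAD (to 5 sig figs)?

CAD/JPY = 94.427

1 CAD ÷ 0.79365 = 1.26 NZD
1.26 NZD × 74.942 = 94.427 JPY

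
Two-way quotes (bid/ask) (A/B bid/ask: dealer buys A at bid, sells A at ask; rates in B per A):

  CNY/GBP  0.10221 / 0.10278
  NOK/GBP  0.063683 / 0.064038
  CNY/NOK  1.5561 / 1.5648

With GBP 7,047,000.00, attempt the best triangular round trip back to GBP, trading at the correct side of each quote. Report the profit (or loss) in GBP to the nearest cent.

Best loop GBP → NOK → CNY → GBP:
GBP 7,047,000.00 ÷ 0.064038 (buy NOK at ask) = NOK 110,044,036.35
NOK 110,044,036.35 ÷ 1.5648 (buy CNY at ask) = CNY 70,324,665.36
CNY 70,324,665.36 × 0.10221 (sell CNY at bid) = GBP 7,187,884.05

Net profit: GBP 140,884.05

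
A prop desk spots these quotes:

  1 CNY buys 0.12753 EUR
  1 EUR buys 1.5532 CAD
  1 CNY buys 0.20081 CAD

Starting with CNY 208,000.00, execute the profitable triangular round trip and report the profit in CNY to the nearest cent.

Profit: CNY 2,867.15

Profitable loop is CNY → CAD → EUR → CNY:
CNY 208,000.00 × 0.20081 = CAD 41,768.48
CAD 41,768.48 ÷ 1.5532 = EUR 26,891.89
EUR 26,891.89 ÷ 0.12753 = CNY 210,867.15
Profit = CNY 210,867.15 − CNY 208,000.00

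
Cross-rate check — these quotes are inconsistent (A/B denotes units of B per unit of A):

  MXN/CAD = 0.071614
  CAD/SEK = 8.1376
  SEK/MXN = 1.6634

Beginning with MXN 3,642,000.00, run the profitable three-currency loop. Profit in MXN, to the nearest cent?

Profitable loop is MXN → SEK → CAD → MXN:
MXN 3,642,000.00 ÷ 1.6634 = SEK 2,189,491.40
SEK 2,189,491.40 ÷ 8.1376 = CAD 269,058.62
CAD 269,058.62 ÷ 0.071614 = MXN 3,757,067.29
Profit = MXN 3,757,067.29 − MXN 3,642,000.00

Profit: MXN 115,067.29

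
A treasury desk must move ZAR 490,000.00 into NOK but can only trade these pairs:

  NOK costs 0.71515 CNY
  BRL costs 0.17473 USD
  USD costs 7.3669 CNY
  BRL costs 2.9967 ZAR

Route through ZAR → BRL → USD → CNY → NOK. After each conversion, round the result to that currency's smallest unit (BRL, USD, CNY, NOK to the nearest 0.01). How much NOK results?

NOK 294,311.96

ZAR 490,000.00 ÷ 2.9967 = BRL 163,513.20
BRL 163,513.20 × 0.17473 = USD 28,570.66
USD 28,570.66 × 7.3669 = CNY 210,477.20
CNY 210,477.20 ÷ 0.71515 = NOK 294,311.96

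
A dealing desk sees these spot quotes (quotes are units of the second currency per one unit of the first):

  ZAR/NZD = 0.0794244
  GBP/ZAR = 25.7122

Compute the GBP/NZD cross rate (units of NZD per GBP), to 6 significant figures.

1 GBP × 25.7122 = 25.7122 ZAR
25.7122 ZAR × 0.0794244 = 2.04218 NZD

GBP/NZD = 2.04218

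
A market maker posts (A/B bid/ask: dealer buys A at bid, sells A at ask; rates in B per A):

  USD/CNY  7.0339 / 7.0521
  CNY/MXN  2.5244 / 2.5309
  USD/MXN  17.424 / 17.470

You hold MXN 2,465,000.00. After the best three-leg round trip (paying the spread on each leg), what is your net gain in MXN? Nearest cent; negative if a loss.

Net profit: MXN 40,407.54

Best loop MXN → USD → CNY → MXN:
MXN 2,465,000.00 ÷ 17.470 (buy USD at ask) = USD 141,099.03
USD 141,099.03 × 7.0339 (sell USD at bid) = CNY 992,476.45
CNY 992,476.45 × 2.5244 (sell CNY at bid) = MXN 2,505,407.54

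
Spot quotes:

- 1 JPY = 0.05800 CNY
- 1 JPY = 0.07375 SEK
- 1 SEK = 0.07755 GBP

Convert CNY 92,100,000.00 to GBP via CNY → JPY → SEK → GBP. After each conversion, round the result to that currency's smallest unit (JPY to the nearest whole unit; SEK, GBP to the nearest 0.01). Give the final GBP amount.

CNY 92,100,000.00 ÷ 0.05800 = JPY 1,587,931,034
JPY 1,587,931,034 × 0.07375 = SEK 117,109,913.76
SEK 117,109,913.76 × 0.07755 = GBP 9,081,873.81

GBP 9,081,873.81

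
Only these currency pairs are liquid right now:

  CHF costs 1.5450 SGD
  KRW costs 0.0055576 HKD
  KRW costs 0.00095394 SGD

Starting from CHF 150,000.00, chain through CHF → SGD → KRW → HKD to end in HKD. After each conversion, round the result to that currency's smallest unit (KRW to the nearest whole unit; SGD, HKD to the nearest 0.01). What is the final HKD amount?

HKD 1,350,162.28

CHF 150,000.00 × 1.5450 = SGD 231,750.00
SGD 231,750.00 ÷ 0.00095394 = KRW 242,939,808
KRW 242,939,808 × 0.0055576 = HKD 1,350,162.28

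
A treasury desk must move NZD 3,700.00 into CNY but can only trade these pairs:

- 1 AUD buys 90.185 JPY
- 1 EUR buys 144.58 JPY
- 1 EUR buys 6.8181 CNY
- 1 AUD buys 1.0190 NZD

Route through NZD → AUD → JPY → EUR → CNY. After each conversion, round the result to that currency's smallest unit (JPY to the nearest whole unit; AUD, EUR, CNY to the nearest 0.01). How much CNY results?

NZD 3,700.00 ÷ 1.0190 = AUD 3,631.01
AUD 3,631.01 × 90.185 = JPY 327,463
JPY 327,463 ÷ 144.58 = EUR 2,264.93
EUR 2,264.93 × 6.8181 = CNY 15,442.52

CNY 15,442.52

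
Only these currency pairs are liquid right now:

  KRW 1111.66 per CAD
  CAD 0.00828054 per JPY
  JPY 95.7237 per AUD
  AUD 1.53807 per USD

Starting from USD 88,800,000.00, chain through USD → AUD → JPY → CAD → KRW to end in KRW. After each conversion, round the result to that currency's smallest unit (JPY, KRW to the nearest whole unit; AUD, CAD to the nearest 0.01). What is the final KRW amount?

KRW 120,348,084,588

USD 88,800,000.00 × 1.53807 = AUD 136,580,616.00
AUD 136,580,616.00 × 95.7237 = JPY 13,074,001,912
JPY 13,074,001,912 × 0.00828054 = CAD 108,259,795.79
CAD 108,259,795.79 × 1111.66 = KRW 120,348,084,588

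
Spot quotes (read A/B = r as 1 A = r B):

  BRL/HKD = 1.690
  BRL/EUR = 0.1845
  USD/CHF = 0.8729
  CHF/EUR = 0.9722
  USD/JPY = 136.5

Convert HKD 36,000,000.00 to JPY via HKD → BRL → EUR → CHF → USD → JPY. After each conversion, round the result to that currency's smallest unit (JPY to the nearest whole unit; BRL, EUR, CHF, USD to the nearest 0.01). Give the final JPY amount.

JPY 632,156,646

HKD 36,000,000.00 ÷ 1.690 = BRL 21,301,775.15
BRL 21,301,775.15 × 0.1845 = EUR 3,930,177.52
EUR 3,930,177.52 ÷ 0.9722 = CHF 4,042,560.71
CHF 4,042,560.71 ÷ 0.8729 = USD 4,631,184.22
USD 4,631,184.22 × 136.5 = JPY 632,156,646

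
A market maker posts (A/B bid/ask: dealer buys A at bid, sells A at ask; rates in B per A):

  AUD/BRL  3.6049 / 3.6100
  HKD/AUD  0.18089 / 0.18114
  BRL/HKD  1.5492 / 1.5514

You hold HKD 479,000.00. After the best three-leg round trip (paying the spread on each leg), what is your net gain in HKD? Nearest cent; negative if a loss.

Best loop HKD → AUD → BRL → HKD:
HKD 479,000.00 × 0.18089 (sell HKD at bid) = AUD 86,646.31
AUD 86,646.31 × 3.6049 (sell AUD at bid) = BRL 312,351.28
BRL 312,351.28 × 1.5492 (sell BRL at bid) = HKD 483,894.61

Net profit: HKD 4,894.61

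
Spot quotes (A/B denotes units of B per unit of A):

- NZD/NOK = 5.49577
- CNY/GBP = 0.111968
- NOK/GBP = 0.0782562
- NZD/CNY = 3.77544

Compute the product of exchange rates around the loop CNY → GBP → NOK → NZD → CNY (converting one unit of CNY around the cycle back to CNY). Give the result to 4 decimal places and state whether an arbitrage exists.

0.9829 (arbitrage exists)

Around CNY → GBP → NOK → NZD → CNY: 1 × 0.111968 ÷ 0.0782562 ÷ 5.49577 × 3.77544 = 0.982911
Product < 1; profitable direction is CNY → NZD → NOK → GBP → CNY.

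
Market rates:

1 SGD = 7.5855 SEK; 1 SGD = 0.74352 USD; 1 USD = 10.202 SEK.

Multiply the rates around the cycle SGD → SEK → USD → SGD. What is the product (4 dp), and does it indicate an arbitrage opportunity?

Around SGD → SEK → USD → SGD: 1 × 7.5855 ÷ 10.202 ÷ 0.74352 = 1.000014
Product ≈ 1 (deviation 0.001%, within rounding noise).

1.0000 (no arbitrage)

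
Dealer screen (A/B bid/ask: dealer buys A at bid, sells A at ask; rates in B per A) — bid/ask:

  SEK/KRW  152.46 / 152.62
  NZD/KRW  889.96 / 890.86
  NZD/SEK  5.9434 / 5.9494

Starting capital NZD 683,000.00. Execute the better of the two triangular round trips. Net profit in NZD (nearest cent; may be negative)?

Best loop NZD → SEK → KRW → NZD:
NZD 683,000.00 × 5.9434 (sell NZD at bid) = SEK 4,059,342.20
SEK 4,059,342.20 × 152.46 (sell SEK at bid) = KRW 618,887,312
KRW 618,887,312 ÷ 890.86 (buy NZD at ask) = NZD 694,707.71

Net profit: NZD 11,707.71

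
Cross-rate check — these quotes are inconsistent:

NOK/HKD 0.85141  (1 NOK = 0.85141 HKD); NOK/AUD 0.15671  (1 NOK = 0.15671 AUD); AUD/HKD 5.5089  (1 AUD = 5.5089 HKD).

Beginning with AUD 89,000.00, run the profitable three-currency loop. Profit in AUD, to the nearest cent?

Profit: AUD 1,242.86

Profitable loop is AUD → HKD → NOK → AUD:
AUD 89,000.00 × 5.5089 = HKD 490,292.10
HKD 490,292.10 ÷ 0.85141 = NOK 575,858.99
NOK 575,858.99 × 0.15671 = AUD 90,242.86
Profit = AUD 90,242.86 − AUD 89,000.00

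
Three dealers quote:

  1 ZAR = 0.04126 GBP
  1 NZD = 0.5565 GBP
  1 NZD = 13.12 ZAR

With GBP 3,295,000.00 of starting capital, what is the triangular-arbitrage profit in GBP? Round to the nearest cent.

Profit: GBP 92,330.16

Profitable loop is GBP → ZAR → NZD → GBP:
GBP 3,295,000.00 ÷ 0.04126 = ZAR 79,859,428.02
ZAR 79,859,428.02 ÷ 13.12 = NZD 6,086,846.65
NZD 6,086,846.65 × 0.5565 = GBP 3,387,330.16
Profit = GBP 3,387,330.16 − GBP 3,295,000.00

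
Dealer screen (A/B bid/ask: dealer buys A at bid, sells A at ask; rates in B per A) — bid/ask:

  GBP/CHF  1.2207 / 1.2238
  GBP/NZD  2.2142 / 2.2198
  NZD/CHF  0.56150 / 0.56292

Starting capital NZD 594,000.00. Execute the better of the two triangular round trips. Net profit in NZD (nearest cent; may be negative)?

Net profit: NZD 9,451.82

Best loop NZD → CHF → GBP → NZD:
NZD 594,000.00 × 0.56150 (sell NZD at bid) = CHF 333,531.00
CHF 333,531.00 ÷ 1.2238 (buy GBP at ask) = GBP 272,537.18
GBP 272,537.18 × 2.2142 (sell GBP at bid) = NZD 603,451.82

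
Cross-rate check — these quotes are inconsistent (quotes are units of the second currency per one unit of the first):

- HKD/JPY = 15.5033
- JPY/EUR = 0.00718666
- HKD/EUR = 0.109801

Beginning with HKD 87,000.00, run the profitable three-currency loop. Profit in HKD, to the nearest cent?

Profit: HKD 1,280.38

Profitable loop is HKD → JPY → EUR → HKD:
HKD 87,000.00 × 15.5033 = JPY 1,348,787
JPY 1,348,787 × 0.00718666 = EUR 9,693.27
EUR 9,693.27 ÷ 0.109801 = HKD 88,280.38
Profit = HKD 88,280.38 − HKD 87,000.00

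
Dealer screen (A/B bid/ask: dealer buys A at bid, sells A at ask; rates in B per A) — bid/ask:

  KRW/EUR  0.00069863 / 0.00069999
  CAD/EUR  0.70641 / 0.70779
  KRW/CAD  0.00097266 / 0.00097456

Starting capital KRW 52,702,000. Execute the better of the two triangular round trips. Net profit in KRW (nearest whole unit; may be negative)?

Best loop KRW → EUR → CAD → KRW:
KRW 52,702,000 × 0.00069863 (sell KRW at bid) = EUR 36,819.20
EUR 36,819.20 ÷ 0.70779 (buy CAD at ask) = CAD 52,019.95
CAD 52,019.95 ÷ 0.00097456 (buy KRW at ask) = KRW 53,377,880

Net profit: KRW 675,880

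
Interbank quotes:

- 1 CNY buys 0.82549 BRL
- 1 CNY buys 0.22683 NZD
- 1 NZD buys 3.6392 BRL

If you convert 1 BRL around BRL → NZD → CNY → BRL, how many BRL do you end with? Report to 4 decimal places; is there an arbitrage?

1.0000 (no arbitrage)

Around BRL → NZD → CNY → BRL: 1 ÷ 3.6392 ÷ 0.22683 × 0.82549 = 1.000012
Product ≈ 1 (deviation 0.001%, within rounding noise).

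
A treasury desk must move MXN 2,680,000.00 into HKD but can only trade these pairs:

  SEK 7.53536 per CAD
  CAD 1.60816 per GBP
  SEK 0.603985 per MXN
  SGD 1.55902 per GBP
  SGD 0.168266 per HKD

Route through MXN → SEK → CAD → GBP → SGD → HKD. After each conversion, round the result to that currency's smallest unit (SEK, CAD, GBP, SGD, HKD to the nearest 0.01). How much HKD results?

MXN 2,680,000.00 × 0.603985 = SEK 1,618,679.80
SEK 1,618,679.80 ÷ 7.53536 = CAD 214,811.21
CAD 214,811.21 ÷ 1.60816 = GBP 133,575.77
GBP 133,575.77 × 1.55902 = SGD 208,247.30
SGD 208,247.30 ÷ 0.168266 = HKD 1,237,607.72

HKD 1,237,607.72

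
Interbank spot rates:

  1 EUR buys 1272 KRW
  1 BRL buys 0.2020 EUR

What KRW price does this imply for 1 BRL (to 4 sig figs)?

1 BRL × 0.2020 = 0.202 EUR
0.202 EUR × 1272 = 256.944 KRW

BRL/KRW = 256.9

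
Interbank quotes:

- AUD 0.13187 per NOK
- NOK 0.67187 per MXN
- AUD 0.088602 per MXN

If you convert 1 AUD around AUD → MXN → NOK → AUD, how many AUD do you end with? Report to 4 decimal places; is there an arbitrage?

1.0000 (no arbitrage)

Around AUD → MXN → NOK → AUD: 1 ÷ 0.088602 × 0.67187 × 0.13187 = 0.999972
Product ≈ 1 (deviation 0.003%, within rounding noise).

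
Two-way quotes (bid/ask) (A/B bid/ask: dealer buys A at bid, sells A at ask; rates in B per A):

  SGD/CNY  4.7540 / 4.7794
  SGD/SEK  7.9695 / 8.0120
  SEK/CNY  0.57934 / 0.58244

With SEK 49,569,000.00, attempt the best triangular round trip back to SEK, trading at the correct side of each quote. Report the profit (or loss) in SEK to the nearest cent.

Best loop SEK → SGD → CNY → SEK:
SEK 49,569,000.00 ÷ 8.0120 (buy SGD at ask) = SGD 6,186,844.73
SGD 6,186,844.73 × 4.7540 (sell SGD at bid) = CNY 29,412,259.86
CNY 29,412,259.86 ÷ 0.58244 (buy SEK at ask) = SEK 50,498,351.52

Net profit: SEK 929,351.52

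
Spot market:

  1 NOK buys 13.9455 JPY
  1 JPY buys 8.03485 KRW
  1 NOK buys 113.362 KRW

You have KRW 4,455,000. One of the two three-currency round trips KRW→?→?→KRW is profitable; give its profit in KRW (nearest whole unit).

Profit: KRW 52,164

Profitable loop is KRW → JPY → NOK → KRW:
KRW 4,455,000 ÷ 8.03485 = JPY 554,460
JPY 554,460 ÷ 13.9455 = NOK 39,759.04
NOK 39,759.04 × 113.362 = KRW 4,507,164
Profit = KRW 4,507,164 − KRW 4,455,000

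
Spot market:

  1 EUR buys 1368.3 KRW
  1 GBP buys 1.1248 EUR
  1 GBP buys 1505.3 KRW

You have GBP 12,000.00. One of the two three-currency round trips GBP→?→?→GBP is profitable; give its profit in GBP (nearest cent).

Profit: GBP 269.16

Profitable loop is GBP → EUR → KRW → GBP:
GBP 12,000.00 × 1.1248 = EUR 13,497.60
EUR 13,497.60 × 1368.3 = KRW 18,468,766
KRW 18,468,766 ÷ 1505.3 = GBP 12,269.16
Profit = GBP 12,269.16 − GBP 12,000.00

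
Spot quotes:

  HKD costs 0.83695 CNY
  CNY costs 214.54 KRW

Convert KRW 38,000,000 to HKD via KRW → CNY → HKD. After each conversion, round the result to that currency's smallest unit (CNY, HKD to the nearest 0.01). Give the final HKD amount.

HKD 211,629.31

KRW 38,000,000 ÷ 214.54 = CNY 177,123.15
CNY 177,123.15 ÷ 0.83695 = HKD 211,629.31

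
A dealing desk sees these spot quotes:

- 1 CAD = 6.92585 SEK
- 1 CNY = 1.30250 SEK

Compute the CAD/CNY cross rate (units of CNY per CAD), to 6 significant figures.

CAD/CNY = 5.31735

1 CAD × 6.92585 = 6.92585 SEK
6.92585 SEK ÷ 1.30250 = 5.31735 CNY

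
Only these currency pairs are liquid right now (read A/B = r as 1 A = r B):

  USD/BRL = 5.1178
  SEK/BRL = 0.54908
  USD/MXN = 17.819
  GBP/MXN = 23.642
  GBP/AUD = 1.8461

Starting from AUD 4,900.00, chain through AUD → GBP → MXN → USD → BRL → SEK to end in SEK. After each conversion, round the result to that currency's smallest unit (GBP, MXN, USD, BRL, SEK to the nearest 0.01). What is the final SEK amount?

SEK 32,823.81

AUD 4,900.00 ÷ 1.8461 = GBP 2,654.24
GBP 2,654.24 × 23.642 = MXN 62,751.54
MXN 62,751.54 ÷ 17.819 = USD 3,521.61
USD 3,521.61 × 5.1178 = BRL 18,022.90
BRL 18,022.90 ÷ 0.54908 = SEK 32,823.81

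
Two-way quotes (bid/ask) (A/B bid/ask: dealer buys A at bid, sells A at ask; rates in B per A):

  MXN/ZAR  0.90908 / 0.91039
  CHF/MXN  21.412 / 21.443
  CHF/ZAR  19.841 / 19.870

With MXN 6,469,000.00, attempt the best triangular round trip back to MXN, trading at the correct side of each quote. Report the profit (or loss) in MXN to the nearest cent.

Best loop MXN → CHF → ZAR → MXN:
MXN 6,469,000.00 ÷ 21.443 (buy CHF at ask) = CHF 301,683.53
CHF 301,683.53 × 19.841 (sell CHF at bid) = ZAR 5,985,702.98
ZAR 5,985,702.98 ÷ 0.91039 (buy MXN at ask) = MXN 6,574,877.78

Net profit: MXN 105,877.78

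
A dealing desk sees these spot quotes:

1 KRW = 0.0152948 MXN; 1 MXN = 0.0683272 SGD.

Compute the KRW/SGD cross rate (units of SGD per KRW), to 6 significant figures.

1 KRW × 0.0152948 = 0.0152948 MXN
0.0152948 MXN × 0.0683272 = 0.00104505 SGD

KRW/SGD = 0.00104505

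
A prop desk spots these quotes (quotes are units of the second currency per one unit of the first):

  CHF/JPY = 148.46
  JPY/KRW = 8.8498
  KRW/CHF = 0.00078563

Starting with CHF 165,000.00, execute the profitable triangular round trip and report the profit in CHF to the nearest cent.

Profitable loop is CHF → JPY → KRW → CHF:
CHF 165,000.00 × 148.46 = JPY 24,495,900
JPY 24,495,900 × 8.8498 = KRW 216,783,816
KRW 216,783,816 × 0.00078563 = CHF 170,311.87
Profit = CHF 170,311.87 − CHF 165,000.00

Profit: CHF 5,311.87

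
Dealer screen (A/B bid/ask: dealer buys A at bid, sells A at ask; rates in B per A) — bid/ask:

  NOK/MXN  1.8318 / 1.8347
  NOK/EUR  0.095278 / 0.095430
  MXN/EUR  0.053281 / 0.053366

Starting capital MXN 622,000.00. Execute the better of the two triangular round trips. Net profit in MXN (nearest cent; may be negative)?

Best loop MXN → EUR → NOK → MXN:
MXN 622,000.00 × 0.053281 (sell MXN at bid) = EUR 33,140.78
EUR 33,140.78 ÷ 0.095430 (buy NOK at ask) = NOK 347,278.44
NOK 347,278.44 × 1.8318 (sell NOK at bid) = MXN 636,144.66

Net profit: MXN 14,144.66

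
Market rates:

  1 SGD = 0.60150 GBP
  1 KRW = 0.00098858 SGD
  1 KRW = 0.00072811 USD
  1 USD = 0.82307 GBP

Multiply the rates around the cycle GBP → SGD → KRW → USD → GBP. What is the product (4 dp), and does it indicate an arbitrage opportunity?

Around GBP → SGD → KRW → USD → GBP: 1 ÷ 0.60150 ÷ 0.00098858 × 0.00072811 × 0.82307 = 1.007828
Product > 1; profitable direction is GBP → SGD → KRW → USD → GBP.

1.0078 (arbitrage exists)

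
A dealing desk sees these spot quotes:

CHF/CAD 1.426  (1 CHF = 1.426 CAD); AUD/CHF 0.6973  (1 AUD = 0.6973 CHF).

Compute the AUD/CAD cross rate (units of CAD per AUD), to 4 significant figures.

1 AUD × 0.6973 = 0.6973 CHF
0.6973 CHF × 1.426 = 0.99435 CAD

AUD/CAD = 0.9943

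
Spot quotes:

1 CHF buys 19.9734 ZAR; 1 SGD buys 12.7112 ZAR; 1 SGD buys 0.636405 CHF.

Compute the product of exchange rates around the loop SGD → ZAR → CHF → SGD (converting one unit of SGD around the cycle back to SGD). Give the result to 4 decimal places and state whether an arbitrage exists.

Around SGD → ZAR → CHF → SGD: 1 × 12.7112 ÷ 19.9734 ÷ 0.636405 = 1.000002
Product ≈ 1 (deviation 0.000%, within rounding noise).

1.0000 (no arbitrage)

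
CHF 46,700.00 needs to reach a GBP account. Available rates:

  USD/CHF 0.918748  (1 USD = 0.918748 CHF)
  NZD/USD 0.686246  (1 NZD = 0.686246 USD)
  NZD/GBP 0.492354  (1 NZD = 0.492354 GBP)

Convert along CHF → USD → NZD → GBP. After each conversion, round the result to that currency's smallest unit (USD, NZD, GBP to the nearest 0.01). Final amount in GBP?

GBP 36,468.52

CHF 46,700.00 ÷ 0.918748 = USD 50,830.04
USD 50,830.04 ÷ 0.686246 = NZD 74,069.71
NZD 74,069.71 × 0.492354 = GBP 36,468.52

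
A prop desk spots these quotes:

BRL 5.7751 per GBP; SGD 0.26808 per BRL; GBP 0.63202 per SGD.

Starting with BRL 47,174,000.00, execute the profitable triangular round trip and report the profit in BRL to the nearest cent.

Profitable loop is BRL → GBP → SGD → BRL:
BRL 47,174,000.00 ÷ 5.7751 = GBP 8,168,516.56
GBP 8,168,516.56 ÷ 0.63202 = SGD 12,924,458.98
SGD 12,924,458.98 ÷ 0.26808 = BRL 48,211,201.79
Profit = BRL 48,211,201.79 − BRL 47,174,000.00

Profit: BRL 1,037,201.79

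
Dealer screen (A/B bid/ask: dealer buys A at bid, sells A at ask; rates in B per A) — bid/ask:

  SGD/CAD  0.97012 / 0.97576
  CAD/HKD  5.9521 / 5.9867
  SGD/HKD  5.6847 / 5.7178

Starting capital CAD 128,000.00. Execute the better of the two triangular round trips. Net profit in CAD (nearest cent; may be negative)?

Best loop CAD → HKD → SGD → CAD:
CAD 128,000.00 × 5.9521 (sell CAD at bid) = HKD 761,868.80
HKD 761,868.80 ÷ 5.7178 (buy SGD at ask) = SGD 133,245.09
SGD 133,245.09 × 0.97012 (sell SGD at bid) = CAD 129,263.73

Net profit: CAD 1,263.73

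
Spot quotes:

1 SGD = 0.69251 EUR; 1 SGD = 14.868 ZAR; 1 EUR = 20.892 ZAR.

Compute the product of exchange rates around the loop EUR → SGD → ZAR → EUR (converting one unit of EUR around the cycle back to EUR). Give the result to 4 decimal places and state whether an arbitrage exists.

1.0277 (arbitrage exists)

Around EUR → SGD → ZAR → EUR: 1 ÷ 0.69251 × 14.868 ÷ 20.892 = 1.027653
Product > 1; profitable direction is EUR → SGD → ZAR → EUR.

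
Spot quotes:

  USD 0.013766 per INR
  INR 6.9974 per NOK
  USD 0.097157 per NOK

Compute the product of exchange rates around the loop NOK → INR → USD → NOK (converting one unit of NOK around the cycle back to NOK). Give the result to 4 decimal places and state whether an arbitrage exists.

0.9914 (arbitrage exists)

Around NOK → INR → USD → NOK: 1 × 6.9974 × 0.013766 ÷ 0.097157 = 0.991449
Product < 1; profitable direction is NOK → USD → INR → NOK.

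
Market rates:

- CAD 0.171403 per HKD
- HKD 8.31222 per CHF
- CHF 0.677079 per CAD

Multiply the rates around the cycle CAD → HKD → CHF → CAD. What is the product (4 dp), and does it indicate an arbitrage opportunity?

Around CAD → HKD → CHF → CAD: 1 ÷ 0.171403 ÷ 8.31222 ÷ 0.677079 = 1.036633
Product > 1; profitable direction is CAD → HKD → CHF → CAD.

1.0366 (arbitrage exists)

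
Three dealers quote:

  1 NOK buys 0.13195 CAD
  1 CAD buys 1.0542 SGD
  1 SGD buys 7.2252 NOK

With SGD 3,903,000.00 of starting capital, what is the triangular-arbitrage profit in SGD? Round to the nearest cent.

Profit: SGD 19,661.48

Profitable loop is SGD → NOK → CAD → SGD:
SGD 3,903,000.00 × 7.2252 = NOK 28,199,955.60
NOK 28,199,955.60 × 0.13195 = CAD 3,720,984.14
CAD 3,720,984.14 × 1.0542 = SGD 3,922,661.48
Profit = SGD 3,922,661.48 − SGD 3,903,000.00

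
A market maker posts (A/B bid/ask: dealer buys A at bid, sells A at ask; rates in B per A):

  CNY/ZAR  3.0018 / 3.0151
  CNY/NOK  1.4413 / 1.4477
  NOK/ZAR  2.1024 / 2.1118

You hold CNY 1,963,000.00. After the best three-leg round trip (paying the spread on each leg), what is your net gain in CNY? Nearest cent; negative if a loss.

Net profit: CNY 9,823.87

Best loop CNY → NOK → ZAR → CNY:
CNY 1,963,000.00 × 1.4413 (sell CNY at bid) = NOK 2,829,271.90
NOK 2,829,271.90 × 2.1024 (sell NOK at bid) = ZAR 5,948,261.24
ZAR 5,948,261.24 ÷ 3.0151 (buy CNY at ask) = CNY 1,972,823.87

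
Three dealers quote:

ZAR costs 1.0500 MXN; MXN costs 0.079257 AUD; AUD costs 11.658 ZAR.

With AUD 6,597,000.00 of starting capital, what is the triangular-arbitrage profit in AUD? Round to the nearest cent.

Profit: AUD 202,790.06

Profitable loop is AUD → MXN → ZAR → AUD:
AUD 6,597,000.00 ÷ 0.079257 = MXN 83,235,550.17
MXN 83,235,550.17 ÷ 1.0500 = ZAR 79,271,952.54
ZAR 79,271,952.54 ÷ 11.658 = AUD 6,799,790.06
Profit = AUD 6,799,790.06 − AUD 6,597,000.00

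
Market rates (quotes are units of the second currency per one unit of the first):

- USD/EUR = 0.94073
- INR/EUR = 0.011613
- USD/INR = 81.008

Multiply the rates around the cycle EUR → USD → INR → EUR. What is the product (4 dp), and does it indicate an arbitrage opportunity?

Around EUR → USD → INR → EUR: 1 ÷ 0.94073 × 81.008 × 0.011613 = 1.000017
Product ≈ 1 (deviation 0.002%, within rounding noise).

1.0000 (no arbitrage)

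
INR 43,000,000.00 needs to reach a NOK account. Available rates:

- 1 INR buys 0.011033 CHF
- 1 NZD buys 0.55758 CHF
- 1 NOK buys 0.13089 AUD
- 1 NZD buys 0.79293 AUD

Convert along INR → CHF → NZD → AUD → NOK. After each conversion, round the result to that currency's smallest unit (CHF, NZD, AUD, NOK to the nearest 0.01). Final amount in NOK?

INR 43,000,000.00 × 0.011033 = CHF 474,419.00
CHF 474,419.00 ÷ 0.55758 = NZD 850,853.69
NZD 850,853.69 × 0.79293 = AUD 674,667.42
AUD 674,667.42 ÷ 0.13089 = NOK 5,154,461.15

NOK 5,154,461.15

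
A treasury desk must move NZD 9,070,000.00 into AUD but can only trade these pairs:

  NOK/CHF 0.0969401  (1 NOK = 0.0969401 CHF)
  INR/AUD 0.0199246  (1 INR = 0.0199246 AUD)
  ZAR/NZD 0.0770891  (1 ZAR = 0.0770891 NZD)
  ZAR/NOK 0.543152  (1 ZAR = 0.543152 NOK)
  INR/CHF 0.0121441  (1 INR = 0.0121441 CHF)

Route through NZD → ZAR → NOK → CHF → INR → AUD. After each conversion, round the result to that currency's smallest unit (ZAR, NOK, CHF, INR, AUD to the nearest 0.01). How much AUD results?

AUD 10,163,971.40

NZD 9,070,000.00 ÷ 0.0770891 = ZAR 117,656,062.92
ZAR 117,656,062.92 × 0.543152 = NOK 63,905,125.89
NOK 63,905,125.89 × 0.0969401 = CHF 6,194,969.29
CHF 6,194,969.29 ÷ 0.0121441 = INR 510,121,729.07
INR 510,121,729.07 × 0.0199246 = AUD 10,163,971.40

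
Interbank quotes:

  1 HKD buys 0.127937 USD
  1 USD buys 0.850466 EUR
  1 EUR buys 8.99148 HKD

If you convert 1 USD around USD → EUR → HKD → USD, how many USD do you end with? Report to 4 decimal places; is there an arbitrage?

0.9783 (arbitrage exists)

Around USD → EUR → HKD → USD: 1 × 0.850466 × 8.99148 × 0.127937 = 0.978328
Product < 1; profitable direction is USD → HKD → EUR → USD.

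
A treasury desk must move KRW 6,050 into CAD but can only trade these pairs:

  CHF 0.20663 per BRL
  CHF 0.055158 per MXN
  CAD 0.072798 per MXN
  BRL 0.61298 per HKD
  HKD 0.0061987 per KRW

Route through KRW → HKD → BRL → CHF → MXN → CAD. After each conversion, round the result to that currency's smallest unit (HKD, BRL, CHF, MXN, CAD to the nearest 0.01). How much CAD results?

KRW 6,050 × 0.0061987 = HKD 37.50
HKD 37.50 × 0.61298 = BRL 22.99
BRL 22.99 × 0.20663 = CHF 4.75
CHF 4.75 ÷ 0.055158 = MXN 86.12
MXN 86.12 × 0.072798 = CAD 6.27

CAD 6.27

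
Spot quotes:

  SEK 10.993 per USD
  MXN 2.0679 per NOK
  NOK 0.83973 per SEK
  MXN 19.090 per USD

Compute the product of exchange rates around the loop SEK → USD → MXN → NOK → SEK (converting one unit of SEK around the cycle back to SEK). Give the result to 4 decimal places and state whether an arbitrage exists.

1.0000 (no arbitrage)

Around SEK → USD → MXN → NOK → SEK: 1 ÷ 10.993 × 19.090 ÷ 2.0679 ÷ 0.83973 = 1.000047
Product ≈ 1 (deviation 0.005%, within rounding noise).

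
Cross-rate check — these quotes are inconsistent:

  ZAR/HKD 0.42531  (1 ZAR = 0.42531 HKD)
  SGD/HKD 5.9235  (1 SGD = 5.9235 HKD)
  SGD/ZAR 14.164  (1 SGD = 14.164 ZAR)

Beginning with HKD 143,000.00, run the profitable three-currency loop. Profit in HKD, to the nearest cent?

Profitable loop is HKD → SGD → ZAR → HKD:
HKD 143,000.00 ÷ 5.9235 = SGD 24,141.13
SGD 24,141.13 × 14.164 = ZAR 341,935.00
ZAR 341,935.00 × 0.42531 = HKD 145,428.38
Profit = HKD 145,428.38 − HKD 143,000.00

Profit: HKD 2,428.38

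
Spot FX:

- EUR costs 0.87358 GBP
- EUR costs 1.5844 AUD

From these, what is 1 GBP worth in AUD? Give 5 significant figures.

1 GBP ÷ 0.87358 = 1.14471 EUR
1.14471 EUR × 1.5844 = 1.81369 AUD

GBP/AUD = 1.8137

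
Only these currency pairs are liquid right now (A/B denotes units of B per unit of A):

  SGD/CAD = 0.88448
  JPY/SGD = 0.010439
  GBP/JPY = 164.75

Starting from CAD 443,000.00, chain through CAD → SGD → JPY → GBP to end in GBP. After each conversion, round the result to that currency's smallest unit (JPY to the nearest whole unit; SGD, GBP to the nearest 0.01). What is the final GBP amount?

GBP 291,226.83

CAD 443,000.00 ÷ 0.88448 = SGD 500,859.26
SGD 500,859.26 ÷ 0.010439 = JPY 47,979,621
JPY 47,979,621 ÷ 164.75 = GBP 291,226.83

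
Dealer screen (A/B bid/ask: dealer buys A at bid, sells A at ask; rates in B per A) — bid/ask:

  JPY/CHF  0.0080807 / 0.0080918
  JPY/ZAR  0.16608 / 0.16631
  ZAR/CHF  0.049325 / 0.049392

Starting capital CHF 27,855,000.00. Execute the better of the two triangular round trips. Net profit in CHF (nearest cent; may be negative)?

Net profit: CHF 344,567.84

Best loop CHF → JPY → ZAR → CHF:
CHF 27,855,000.00 ÷ 0.0080918 (buy JPY at ask) = JPY 3,442,373,761
JPY 3,442,373,761 × 0.16608 (sell JPY at bid) = ZAR 571,709,434.24
ZAR 571,709,434.24 × 0.049325 (sell ZAR at bid) = CHF 28,199,567.84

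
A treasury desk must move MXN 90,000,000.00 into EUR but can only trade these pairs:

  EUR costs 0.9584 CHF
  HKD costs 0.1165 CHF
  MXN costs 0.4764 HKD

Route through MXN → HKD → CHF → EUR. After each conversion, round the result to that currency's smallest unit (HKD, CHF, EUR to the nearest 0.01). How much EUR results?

EUR 5,211,867.70

MXN 90,000,000.00 × 0.4764 = HKD 42,876,000.00
HKD 42,876,000.00 × 0.1165 = CHF 4,995,054.00
CHF 4,995,054.00 ÷ 0.9584 = EUR 5,211,867.70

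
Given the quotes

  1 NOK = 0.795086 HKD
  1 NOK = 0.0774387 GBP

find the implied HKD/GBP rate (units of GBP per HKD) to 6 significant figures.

1 HKD ÷ 0.795086 = 1.25773 NOK
1.25773 NOK × 0.0774387 = 0.0973966 GBP

HKD/GBP = 0.0973966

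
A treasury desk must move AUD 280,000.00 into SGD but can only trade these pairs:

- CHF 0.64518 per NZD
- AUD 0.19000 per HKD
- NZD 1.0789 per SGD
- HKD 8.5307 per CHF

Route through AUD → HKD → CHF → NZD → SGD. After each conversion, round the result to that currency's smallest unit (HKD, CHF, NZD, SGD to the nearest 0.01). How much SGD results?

SGD 248,174.80

AUD 280,000.00 ÷ 0.19000 = HKD 1,473,684.21
HKD 1,473,684.21 ÷ 8.5307 = CHF 172,750.68
CHF 172,750.68 ÷ 0.64518 = NZD 267,755.79
NZD 267,755.79 ÷ 1.0789 = SGD 248,174.80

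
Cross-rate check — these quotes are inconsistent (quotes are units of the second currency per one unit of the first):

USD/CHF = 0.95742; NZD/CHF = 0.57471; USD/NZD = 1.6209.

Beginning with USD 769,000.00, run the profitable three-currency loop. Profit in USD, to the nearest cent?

Profitable loop is USD → CHF → NZD → USD:
USD 769,000.00 × 0.95742 = CHF 736,255.98
CHF 736,255.98 ÷ 0.57471 = NZD 1,281,091.30
NZD 1,281,091.30 ÷ 1.6209 = USD 790,358.01
Profit = USD 790,358.01 − USD 769,000.00

Profit: USD 21,358.01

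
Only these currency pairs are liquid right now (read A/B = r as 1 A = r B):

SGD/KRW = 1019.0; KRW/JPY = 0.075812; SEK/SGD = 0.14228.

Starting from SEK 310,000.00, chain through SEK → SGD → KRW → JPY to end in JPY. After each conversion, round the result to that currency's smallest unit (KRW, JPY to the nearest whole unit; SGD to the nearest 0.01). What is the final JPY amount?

JPY 3,407,357

SEK 310,000.00 × 0.14228 = SGD 44,106.80
SGD 44,106.80 × 1019.0 = KRW 44,944,829
KRW 44,944,829 × 0.075812 = JPY 3,407,357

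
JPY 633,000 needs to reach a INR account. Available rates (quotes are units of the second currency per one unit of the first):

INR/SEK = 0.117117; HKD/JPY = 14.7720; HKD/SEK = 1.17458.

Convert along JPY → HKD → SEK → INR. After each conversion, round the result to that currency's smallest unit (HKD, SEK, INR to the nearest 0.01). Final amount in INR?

JPY 633,000 ÷ 14.7720 = HKD 42,851.34
HKD 42,851.34 × 1.17458 = SEK 50,332.33
SEK 50,332.33 ÷ 0.117117 = INR 429,761.09

INR 429,761.09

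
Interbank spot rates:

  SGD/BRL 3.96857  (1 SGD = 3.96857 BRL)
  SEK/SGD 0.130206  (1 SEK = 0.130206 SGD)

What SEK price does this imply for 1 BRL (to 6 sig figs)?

1 BRL ÷ 3.96857 = 0.25198 SGD
0.25198 SGD ÷ 0.130206 = 1.93524 SEK

BRL/SEK = 1.93524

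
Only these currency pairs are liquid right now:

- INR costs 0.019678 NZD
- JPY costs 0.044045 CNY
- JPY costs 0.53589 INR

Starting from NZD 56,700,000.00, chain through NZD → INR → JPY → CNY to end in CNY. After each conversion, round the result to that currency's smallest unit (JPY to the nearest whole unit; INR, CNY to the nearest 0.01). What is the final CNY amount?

NZD 56,700,000.00 ÷ 0.019678 = INR 2,881,390,385.20
INR 2,881,390,385.20 ÷ 0.53589 = JPY 5,376,831,785
JPY 5,376,831,785 × 0.044045 = CNY 236,822,555.97

CNY 236,822,555.97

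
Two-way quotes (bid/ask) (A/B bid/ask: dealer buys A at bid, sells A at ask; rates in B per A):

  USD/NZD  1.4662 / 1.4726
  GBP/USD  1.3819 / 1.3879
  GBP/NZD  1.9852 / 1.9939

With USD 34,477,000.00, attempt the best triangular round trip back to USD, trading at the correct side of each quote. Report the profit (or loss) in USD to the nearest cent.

Net profit: USD 557,500.30

Best loop USD → NZD → GBP → USD:
USD 34,477,000.00 × 1.4662 (sell USD at bid) = NZD 50,550,177.40
NZD 50,550,177.40 ÷ 1.9939 (buy GBP at ask) = GBP 25,352,413.56
GBP 25,352,413.56 × 1.3819 (sell GBP at bid) = USD 35,034,500.30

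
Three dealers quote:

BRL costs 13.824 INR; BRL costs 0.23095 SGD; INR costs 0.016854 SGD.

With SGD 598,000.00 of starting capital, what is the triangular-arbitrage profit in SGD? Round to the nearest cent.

Profitable loop is SGD → BRL → INR → SGD:
SGD 598,000.00 ÷ 0.23095 = BRL 2,589,305.04
BRL 2,589,305.04 × 13.824 = INR 35,794,552.93
INR 35,794,552.93 × 0.016854 = SGD 603,281.40
Profit = SGD 603,281.40 − SGD 598,000.00

Profit: SGD 5,281.40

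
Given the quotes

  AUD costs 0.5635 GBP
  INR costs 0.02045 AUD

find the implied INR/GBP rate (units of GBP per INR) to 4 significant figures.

INR/GBP = 0.01152

1 INR × 0.02045 = 0.02045 AUD
0.02045 AUD × 0.5635 = 0.0115236 GBP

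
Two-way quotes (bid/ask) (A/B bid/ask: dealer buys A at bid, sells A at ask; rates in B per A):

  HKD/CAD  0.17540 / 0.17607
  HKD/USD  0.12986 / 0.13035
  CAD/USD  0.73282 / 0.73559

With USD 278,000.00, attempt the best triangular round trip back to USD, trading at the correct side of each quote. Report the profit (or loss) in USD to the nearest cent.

Best loop USD → CAD → HKD → USD:
USD 278,000.00 ÷ 0.73559 (buy CAD at ask) = CAD 377,927.92
CAD 377,927.92 ÷ 0.17607 (buy HKD at ask) = HKD 2,146,464.03
HKD 2,146,464.03 × 0.12986 (sell HKD at bid) = USD 278,739.82

Net profit: USD 739.82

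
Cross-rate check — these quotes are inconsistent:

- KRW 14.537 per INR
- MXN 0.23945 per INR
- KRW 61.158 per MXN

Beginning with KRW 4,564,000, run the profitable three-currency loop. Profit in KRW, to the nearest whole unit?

Profitable loop is KRW → INR → MXN → KRW:
KRW 4,564,000 ÷ 14.537 = INR 313,957.49
INR 313,957.49 × 0.23945 = MXN 75,177.12
MXN 75,177.12 × 61.158 = KRW 4,597,682
Profit = KRW 4,597,682 − KRW 4,564,000

Profit: KRW 33,682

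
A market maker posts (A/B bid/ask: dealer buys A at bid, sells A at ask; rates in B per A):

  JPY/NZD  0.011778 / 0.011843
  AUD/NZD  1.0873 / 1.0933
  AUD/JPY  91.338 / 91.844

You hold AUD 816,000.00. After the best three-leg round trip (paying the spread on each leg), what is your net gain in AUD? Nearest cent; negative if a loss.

Best loop AUD → NZD → JPY → AUD:
AUD 816,000.00 × 1.0873 (sell AUD at bid) = NZD 887,236.80
NZD 887,236.80 ÷ 0.011843 (buy JPY at ask) = JPY 74,916,558
JPY 74,916,558 ÷ 91.844 (buy AUD at ask) = AUD 815,693.55

Net result: AUD -306.45 (no profitable arbitrage after spreads)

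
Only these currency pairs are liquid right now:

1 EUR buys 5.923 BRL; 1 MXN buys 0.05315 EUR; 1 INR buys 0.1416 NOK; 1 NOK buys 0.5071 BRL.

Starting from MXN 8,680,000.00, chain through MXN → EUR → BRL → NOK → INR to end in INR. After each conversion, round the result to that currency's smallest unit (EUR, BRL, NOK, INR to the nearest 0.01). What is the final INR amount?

INR 38,054,661.51

MXN 8,680,000.00 × 0.05315 = EUR 461,342.00
EUR 461,342.00 × 5.923 = BRL 2,732,528.67
BRL 2,732,528.67 ÷ 0.5071 = NOK 5,388,540.07
NOK 5,388,540.07 ÷ 0.1416 = INR 38,054,661.51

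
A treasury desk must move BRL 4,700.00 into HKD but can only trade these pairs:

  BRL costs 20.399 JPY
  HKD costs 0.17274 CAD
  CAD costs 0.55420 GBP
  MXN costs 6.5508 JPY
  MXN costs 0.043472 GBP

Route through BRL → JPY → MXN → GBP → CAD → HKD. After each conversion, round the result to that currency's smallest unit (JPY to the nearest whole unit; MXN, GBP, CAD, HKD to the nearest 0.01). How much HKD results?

BRL 4,700.00 × 20.399 = JPY 95,875
JPY 95,875 ÷ 6.5508 = MXN 14,635.62
MXN 14,635.62 × 0.043472 = GBP 636.24
GBP 636.24 ÷ 0.55420 = CAD 1,148.03
CAD 1,148.03 ÷ 0.17274 = HKD 6,646.00

HKD 6,646.00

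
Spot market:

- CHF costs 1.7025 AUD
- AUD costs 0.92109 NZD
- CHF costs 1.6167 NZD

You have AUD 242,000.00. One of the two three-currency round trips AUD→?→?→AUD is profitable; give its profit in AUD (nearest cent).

Profit: AUD 7,491.42

Profitable loop is AUD → CHF → NZD → AUD:
AUD 242,000.00 ÷ 1.7025 = CHF 142,143.91
CHF 142,143.91 × 1.6167 = NZD 229,804.05
NZD 229,804.05 ÷ 0.92109 = AUD 249,491.42
Profit = AUD 249,491.42 − AUD 242,000.00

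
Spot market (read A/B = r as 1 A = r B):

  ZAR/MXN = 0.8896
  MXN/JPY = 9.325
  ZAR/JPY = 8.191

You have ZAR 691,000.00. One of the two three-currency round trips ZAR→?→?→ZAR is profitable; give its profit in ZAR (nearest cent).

Profit: ZAR 8,817.40

Profitable loop is ZAR → MXN → JPY → ZAR:
ZAR 691,000.00 × 0.8896 = MXN 614,713.60
MXN 614,713.60 × 9.325 = JPY 5,732,204
JPY 5,732,204 ÷ 8.191 = ZAR 699,817.40
Profit = ZAR 699,817.40 − ZAR 691,000.00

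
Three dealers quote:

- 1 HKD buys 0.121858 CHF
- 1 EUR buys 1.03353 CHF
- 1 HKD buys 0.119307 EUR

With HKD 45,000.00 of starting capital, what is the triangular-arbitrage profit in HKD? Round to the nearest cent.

Profitable loop is HKD → EUR → CHF → HKD:
HKD 45,000.00 × 0.119307 = EUR 5,368.81
EUR 5,368.81 × 1.03353 = CHF 5,548.83
CHF 5,548.83 ÷ 0.121858 = HKD 45,535.22
Profit = HKD 45,535.22 − HKD 45,000.00

Profit: HKD 535.22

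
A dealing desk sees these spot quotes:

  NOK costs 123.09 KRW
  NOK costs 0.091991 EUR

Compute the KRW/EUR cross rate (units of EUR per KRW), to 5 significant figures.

1 KRW ÷ 123.09 = 0.00812414 NOK
0.00812414 NOK × 0.091991 = 0.000747347 EUR

KRW/EUR = 0.00074735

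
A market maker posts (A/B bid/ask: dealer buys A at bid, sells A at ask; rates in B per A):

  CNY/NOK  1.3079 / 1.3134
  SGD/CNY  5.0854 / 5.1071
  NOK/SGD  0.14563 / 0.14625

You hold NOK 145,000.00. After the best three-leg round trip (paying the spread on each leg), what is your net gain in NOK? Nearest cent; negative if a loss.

Best loop NOK → CNY → SGD → NOK:
NOK 145,000.00 ÷ 1.3134 (buy CNY at ask) = CNY 110,400.49
CNY 110,400.49 ÷ 5.1071 (buy SGD at ask) = SGD 21,617.06
SGD 21,617.06 ÷ 0.14625 (buy NOK at ask) = NOK 147,808.96

Net profit: NOK 2,808.96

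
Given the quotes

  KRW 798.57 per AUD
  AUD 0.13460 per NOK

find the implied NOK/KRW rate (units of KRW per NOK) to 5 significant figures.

NOK/KRW = 107.49

1 NOK × 0.13460 = 0.1346 AUD
0.1346 AUD × 798.57 = 107.488 KRW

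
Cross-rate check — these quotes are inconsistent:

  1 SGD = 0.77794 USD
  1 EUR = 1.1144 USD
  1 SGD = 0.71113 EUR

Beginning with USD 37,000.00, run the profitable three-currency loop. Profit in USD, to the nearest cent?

Profit: USD 691.70

Profitable loop is USD → SGD → EUR → USD:
USD 37,000.00 ÷ 0.77794 = SGD 47,561.51
SGD 47,561.51 × 0.71113 = EUR 33,822.42
EUR 33,822.42 × 1.1144 = USD 37,691.70
Profit = USD 37,691.70 − USD 37,000.00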